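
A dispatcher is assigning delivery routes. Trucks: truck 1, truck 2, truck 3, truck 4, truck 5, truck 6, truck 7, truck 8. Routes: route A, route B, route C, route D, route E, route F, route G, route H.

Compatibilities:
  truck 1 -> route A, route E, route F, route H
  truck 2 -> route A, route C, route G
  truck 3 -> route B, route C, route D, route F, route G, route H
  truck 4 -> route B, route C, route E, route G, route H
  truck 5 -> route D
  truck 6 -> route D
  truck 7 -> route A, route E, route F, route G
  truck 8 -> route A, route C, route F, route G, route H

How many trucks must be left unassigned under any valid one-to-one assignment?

1

A valid assignment of size 7: truck 1-route H, truck 2-route A, truck 3-route C, truck 4-route E, truck 5-route D, truck 7-route F, truck 8-route G.
The set {truck 5, truck 6} has only 1 neighbour ({route D}), so by Hall's theorem at most 7 of the 8 trucks can be matched.
That matches 7 of the 8, leaving 1 unmatched; no matching can do better.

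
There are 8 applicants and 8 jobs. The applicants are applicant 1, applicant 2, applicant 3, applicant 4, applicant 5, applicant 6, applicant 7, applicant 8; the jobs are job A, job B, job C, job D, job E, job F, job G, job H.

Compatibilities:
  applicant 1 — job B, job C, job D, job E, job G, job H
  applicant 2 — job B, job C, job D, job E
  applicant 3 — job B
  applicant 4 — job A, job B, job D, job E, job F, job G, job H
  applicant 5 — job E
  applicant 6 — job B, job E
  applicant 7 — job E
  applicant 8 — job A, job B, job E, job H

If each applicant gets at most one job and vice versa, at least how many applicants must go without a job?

A valid assignment of size 6: applicant 1–job H, applicant 2–job D, applicant 3–job B, applicant 4–job F, applicant 5–job E, applicant 8–job A.
The set {applicant 3, applicant 5, applicant 6, applicant 7} has only 2 neighbours ({job B, job E}), so by Hall's theorem at most 6 of the 8 applicants can be matched.
That matches 6 of the 8, leaving 2 unmatched; no matching can do better.

2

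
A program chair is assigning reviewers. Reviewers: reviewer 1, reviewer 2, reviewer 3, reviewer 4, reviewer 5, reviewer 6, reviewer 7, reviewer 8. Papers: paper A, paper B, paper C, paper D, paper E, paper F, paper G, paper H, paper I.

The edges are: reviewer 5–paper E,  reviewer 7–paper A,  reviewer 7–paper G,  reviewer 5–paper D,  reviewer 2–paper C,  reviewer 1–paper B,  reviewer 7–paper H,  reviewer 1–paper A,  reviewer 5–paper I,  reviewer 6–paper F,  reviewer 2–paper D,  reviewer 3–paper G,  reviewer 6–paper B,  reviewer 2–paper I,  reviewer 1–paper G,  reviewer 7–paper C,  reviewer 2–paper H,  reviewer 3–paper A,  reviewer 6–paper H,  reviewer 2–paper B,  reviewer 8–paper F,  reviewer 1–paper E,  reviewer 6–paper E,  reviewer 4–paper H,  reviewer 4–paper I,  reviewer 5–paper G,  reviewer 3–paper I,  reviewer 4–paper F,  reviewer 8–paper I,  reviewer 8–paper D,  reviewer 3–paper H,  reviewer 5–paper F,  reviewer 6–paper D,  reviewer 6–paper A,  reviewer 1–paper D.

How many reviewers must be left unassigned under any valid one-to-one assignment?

0

One maximum matching: reviewer 1-paper G, reviewer 2-paper B, reviewer 3-paper A, reviewer 4-paper F, reviewer 5-paper D, reviewer 6-paper E, reviewer 7-paper C, reviewer 8-paper I.
All 8 reviewers are matched, so no larger matching exists.
That matches 8 of the 8, leaving 0 unmatched; no matching can do better.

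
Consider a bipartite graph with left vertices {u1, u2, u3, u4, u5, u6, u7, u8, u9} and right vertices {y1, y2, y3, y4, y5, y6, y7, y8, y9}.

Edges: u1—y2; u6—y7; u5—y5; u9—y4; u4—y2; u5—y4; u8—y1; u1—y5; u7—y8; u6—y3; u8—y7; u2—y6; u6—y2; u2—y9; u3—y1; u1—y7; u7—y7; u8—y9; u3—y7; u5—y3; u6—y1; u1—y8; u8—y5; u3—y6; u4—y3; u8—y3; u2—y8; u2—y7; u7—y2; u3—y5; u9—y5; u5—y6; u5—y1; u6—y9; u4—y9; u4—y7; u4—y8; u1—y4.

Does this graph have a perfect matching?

One maximum matching: u1–y7, u2–y8, u3–y5, u4–y9, u5–y6, u6–y1, u7–y2, u8–y3, u9–y4.
All 9 left vertices are covered.

Yes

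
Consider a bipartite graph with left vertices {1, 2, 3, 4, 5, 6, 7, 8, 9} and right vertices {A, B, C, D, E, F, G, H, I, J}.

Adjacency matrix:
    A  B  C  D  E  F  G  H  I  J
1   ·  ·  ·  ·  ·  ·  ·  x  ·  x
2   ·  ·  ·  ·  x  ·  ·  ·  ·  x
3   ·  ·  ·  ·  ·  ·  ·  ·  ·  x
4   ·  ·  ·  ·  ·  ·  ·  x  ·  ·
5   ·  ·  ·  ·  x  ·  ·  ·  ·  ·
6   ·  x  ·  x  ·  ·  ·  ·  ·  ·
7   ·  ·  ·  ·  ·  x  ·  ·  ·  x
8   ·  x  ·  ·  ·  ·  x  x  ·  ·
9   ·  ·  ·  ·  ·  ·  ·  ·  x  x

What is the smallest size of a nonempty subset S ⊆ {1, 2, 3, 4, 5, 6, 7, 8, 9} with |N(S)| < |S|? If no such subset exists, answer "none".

3

Take S = {1, 3, 4}. Its neighbourhood is {H, J}, so |N(S)| = 2 < |S| = 3.
Every subset of size less than 3 has at least as many neighbours as members, so 3 is the minimum.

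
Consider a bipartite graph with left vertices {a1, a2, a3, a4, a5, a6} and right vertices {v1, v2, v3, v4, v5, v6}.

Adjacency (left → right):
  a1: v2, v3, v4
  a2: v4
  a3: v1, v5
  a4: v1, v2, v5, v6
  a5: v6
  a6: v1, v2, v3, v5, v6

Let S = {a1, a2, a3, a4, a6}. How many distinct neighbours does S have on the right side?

6

The union of neighbours of {a1, a2, a3, a4, a6} is {v1, v2, v3, v4, v5, v6}, which has 6 elements.
Since |N(S)| = 6 ≥ |S| = 5, Hall's condition holds for this subset.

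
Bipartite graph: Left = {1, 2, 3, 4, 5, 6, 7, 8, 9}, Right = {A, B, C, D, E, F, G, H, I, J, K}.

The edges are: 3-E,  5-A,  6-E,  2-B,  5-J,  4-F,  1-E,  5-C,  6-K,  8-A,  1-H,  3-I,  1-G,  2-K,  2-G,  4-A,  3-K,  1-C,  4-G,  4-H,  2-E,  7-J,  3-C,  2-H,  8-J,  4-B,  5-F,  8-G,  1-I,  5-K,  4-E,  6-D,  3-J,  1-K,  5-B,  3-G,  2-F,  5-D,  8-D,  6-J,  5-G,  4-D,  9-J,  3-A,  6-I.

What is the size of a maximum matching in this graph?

8

A valid assignment of size 8: 1-G, 2-B, 3-E, 4-H, 5-A, 6-K, 7-J, 8-D.
The set {7, 9} has only 1 neighbour ({J}), so by Hall's theorem at most 8 of the 9 left vertices can be matched.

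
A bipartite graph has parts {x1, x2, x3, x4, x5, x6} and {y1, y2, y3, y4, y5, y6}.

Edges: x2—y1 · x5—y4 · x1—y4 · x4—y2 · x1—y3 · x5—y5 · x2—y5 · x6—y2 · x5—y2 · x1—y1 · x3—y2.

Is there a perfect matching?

No

The set {x3, x4, x6} has only 1 neighbour ({y2}), so by Hall's theorem at most 4 of the 6 left vertices can be matched.
Hence no matching covers every left vertex.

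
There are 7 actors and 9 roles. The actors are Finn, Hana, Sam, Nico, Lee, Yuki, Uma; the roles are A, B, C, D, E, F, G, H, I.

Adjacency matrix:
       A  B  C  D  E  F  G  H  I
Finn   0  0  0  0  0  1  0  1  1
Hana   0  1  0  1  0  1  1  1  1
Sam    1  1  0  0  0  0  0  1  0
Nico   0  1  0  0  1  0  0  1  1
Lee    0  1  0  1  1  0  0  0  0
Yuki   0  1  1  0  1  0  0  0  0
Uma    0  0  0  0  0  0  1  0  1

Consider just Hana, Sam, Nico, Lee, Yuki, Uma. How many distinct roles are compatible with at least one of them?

The union of neighbours of {Hana, Sam, Nico, Lee, Yuki, Uma} is {A, B, C, D, E, F, G, H, I}, which has 9 elements.
Since |N(S)| = 9 ≥ |S| = 6, Hall's condition holds for this subset.

9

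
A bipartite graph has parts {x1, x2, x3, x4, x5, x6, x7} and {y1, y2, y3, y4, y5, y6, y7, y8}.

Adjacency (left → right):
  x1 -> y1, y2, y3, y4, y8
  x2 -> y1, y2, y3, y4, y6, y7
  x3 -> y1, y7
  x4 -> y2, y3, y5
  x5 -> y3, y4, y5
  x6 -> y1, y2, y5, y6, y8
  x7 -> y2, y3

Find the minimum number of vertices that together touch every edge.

7

The 7 edges x1–y1, x2–y6, x3–y7, x4–y5, x5–y4, x6–y2, x7–y3 form a matching, so any vertex cover needs at least 7 vertices (one per matched edge).
Conversely {x1, x2, x3, x4, x5, x6, x7} meets every edge and has exactly 7 vertices, so 7 is optimal.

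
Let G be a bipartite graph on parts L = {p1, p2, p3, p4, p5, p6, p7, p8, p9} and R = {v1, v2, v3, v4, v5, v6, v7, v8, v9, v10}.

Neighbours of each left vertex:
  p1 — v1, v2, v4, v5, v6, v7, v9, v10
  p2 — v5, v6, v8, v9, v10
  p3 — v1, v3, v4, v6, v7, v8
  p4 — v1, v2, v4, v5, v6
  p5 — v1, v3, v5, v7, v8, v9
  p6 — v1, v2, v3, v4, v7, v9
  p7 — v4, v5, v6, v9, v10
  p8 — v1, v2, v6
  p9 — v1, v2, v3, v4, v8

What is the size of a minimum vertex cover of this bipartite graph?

{p1, p2, p3, p4, p5, p6, p7, p8, p9} is a vertex cover of size 9: every edge has an endpoint in this set.
No smaller cover exists because p1–v4, p2–v5, p3–v8, p4–v2, p5–v1, p6–v9, p7–v10, p8–v6, p9–v3 is a matching of size 9, and a cover must include an endpoint of each of these disjoint edges (König's theorem).

9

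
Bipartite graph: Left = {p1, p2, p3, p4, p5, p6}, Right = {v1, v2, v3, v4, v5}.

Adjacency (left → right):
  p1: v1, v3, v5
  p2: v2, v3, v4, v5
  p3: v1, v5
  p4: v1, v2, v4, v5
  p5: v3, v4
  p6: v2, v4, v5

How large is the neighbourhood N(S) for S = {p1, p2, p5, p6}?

5

The union of neighbours of {p1, p2, p5, p6} is {v1, v2, v3, v4, v5}, which has 5 elements.
Since |N(S)| = 5 ≥ |S| = 4, Hall's condition holds for this subset.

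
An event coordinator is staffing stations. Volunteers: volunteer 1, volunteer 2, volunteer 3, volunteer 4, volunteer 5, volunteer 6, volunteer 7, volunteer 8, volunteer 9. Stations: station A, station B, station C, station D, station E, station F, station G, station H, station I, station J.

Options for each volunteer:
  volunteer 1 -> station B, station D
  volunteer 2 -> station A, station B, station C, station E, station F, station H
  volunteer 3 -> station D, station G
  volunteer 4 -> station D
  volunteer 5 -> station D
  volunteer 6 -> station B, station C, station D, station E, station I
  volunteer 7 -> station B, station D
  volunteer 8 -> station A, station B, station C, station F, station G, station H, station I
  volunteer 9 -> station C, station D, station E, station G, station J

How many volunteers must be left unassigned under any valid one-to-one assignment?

One maximum matching: volunteer 1–station B, volunteer 2–station F, volunteer 3–station G, volunteer 4–station D, volunteer 6–station C, volunteer 8–station I, volunteer 9–station J.
The set {volunteer 1, volunteer 4, volunteer 5, volunteer 7} has only 2 neighbours ({station B, station D}), so by Hall's theorem at most 7 of the 9 volunteers can be matched.
That matches 7 of the 9, leaving 2 unmatched; no matching can do better.

2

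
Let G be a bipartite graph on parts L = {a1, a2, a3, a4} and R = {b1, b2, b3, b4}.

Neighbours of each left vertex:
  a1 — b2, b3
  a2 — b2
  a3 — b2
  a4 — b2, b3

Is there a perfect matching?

The set {a1, a2, a3, a4} has only 2 neighbours ({b2, b3}), so by Hall's theorem at most 2 of the 4 left vertices can be matched.
Hence no matching covers every left vertex.

No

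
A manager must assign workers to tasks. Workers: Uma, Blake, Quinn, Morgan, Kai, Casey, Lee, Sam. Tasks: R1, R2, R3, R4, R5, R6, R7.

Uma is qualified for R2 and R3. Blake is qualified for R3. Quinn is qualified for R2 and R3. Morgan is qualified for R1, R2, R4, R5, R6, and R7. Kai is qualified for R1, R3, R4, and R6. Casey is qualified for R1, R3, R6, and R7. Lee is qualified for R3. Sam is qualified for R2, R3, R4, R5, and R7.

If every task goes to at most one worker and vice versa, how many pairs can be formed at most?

6

A valid assignment of size 6: Uma–R2, Blake–R3, Morgan–R1, Kai–R6, Casey–R7, Sam–R4.
The set {Uma, Blake, Quinn, Lee} has only 2 neighbours ({R2, R3}), so by Hall's theorem at most 6 of the 8 workers can be matched.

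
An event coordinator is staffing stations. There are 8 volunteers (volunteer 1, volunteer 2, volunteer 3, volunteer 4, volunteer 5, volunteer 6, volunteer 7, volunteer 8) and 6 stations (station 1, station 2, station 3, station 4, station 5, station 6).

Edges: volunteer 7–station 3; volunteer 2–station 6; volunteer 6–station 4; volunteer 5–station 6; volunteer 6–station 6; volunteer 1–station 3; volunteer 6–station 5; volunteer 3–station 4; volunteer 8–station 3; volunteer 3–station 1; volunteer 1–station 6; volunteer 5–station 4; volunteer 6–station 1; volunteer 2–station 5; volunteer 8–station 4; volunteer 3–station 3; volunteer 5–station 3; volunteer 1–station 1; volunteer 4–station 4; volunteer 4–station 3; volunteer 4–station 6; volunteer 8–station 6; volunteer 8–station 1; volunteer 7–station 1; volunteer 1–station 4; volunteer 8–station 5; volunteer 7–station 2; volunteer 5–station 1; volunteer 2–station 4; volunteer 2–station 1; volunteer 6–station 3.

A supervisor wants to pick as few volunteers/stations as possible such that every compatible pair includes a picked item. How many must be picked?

6

The 6 edges volunteer 1–station 3, volunteer 2–station 5, volunteer 3–station 4, volunteer 4–station 6, volunteer 5–station 1, volunteer 7–station 2 form a matching, so any vertex cover needs at least 6 vertices (one per matched edge).
Conversely {volunteer 7, station 1, station 3, station 4, station 5, station 6} meets every edge and has exactly 6 vertices, so 6 is optimal.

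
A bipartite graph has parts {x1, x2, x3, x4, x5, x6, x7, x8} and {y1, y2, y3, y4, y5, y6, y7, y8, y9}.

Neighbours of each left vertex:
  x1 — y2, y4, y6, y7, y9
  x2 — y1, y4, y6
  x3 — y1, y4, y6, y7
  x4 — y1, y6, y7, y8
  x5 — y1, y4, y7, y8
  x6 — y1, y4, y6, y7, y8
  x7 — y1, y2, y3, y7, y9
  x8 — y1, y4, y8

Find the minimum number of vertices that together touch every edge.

7

A maximum matching has 7 edges (e.g. x1–y9, x2–y6, x3–y4, x4–y8, x5–y1, x6–y7, x7–y3).
By König's theorem the minimum vertex cover has the same size. One such cover is {x1, x7, y1, y4, y6, y7, y8}.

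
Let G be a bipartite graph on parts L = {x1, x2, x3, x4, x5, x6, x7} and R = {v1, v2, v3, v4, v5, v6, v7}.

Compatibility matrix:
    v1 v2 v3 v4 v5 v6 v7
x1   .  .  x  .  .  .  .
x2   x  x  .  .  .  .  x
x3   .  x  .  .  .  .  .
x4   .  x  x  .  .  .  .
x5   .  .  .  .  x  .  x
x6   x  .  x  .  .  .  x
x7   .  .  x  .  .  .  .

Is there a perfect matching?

The set {x1, x3, x4, x7} has only 2 neighbours ({v2, v3}), so by Hall's theorem at most 5 of the 7 left vertices can be matched.
Hence no matching covers every left vertex.

No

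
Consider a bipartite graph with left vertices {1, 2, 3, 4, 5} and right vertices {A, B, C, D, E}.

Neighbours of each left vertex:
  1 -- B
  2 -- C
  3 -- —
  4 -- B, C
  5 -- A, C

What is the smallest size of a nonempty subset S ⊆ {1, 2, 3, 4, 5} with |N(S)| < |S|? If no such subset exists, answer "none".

1

Take S = {3}. Its neighbourhood is {}, so |N(S)| = 0 < |S| = 1.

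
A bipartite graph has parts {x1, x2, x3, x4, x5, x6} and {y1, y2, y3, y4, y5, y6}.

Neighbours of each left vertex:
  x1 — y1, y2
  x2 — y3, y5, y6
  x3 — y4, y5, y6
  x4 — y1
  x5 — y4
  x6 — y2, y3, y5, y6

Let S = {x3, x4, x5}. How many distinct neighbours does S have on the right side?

4

The union of neighbours of {x3, x4, x5} is {y1, y4, y5, y6}, which has 4 elements.
Since |N(S)| = 4 ≥ |S| = 3, Hall's condition holds for this subset.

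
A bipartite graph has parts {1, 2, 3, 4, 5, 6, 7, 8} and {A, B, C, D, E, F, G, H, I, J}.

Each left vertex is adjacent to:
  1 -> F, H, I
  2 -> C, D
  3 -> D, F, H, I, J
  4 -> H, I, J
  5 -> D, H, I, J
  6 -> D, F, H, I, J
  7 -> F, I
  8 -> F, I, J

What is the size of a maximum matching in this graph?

For example, pair 1-I, 2-C, 3-F, 4-H, 5-D, 6-J.
The set {1, 3, 4, 5, 6, 7, 8} has only 5 neighbours ({D, F, H, I, J}), so by Hall's theorem at most 6 of the 8 left vertices can be matched.

6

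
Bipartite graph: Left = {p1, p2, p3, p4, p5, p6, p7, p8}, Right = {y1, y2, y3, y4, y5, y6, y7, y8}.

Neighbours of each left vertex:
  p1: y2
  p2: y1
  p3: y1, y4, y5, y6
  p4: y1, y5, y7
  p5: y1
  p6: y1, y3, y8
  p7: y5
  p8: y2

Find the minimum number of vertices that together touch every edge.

{p3, p4, p6, p7, y1, y2} is a vertex cover of size 6: every edge has an endpoint in this set.
No smaller cover exists because p1–y2, p2–y1, p3–y4, p4–y7, p6–y3, p7–y5 is a matching of size 6, and a cover must include an endpoint of each of these disjoint edges (König's theorem).

6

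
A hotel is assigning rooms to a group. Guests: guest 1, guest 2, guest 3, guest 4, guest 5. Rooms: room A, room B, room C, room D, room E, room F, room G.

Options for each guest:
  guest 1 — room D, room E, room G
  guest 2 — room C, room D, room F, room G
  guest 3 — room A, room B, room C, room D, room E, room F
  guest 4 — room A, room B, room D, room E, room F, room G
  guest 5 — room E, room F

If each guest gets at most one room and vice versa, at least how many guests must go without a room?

For example, pair guest 1–room E, guest 2–room G, guest 3–room C, guest 4–room D, guest 5–room F.
This saturates every guest, so 5 is the maximum.
That matches 5 of the 5, leaving 0 unmatched; no matching can do better.

0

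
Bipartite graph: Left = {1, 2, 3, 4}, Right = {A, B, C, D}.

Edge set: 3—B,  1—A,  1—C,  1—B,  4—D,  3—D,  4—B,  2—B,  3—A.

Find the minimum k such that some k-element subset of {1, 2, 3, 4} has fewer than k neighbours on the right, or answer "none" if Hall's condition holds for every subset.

none

A matching saturating every left vertex exists, for instance 1→C, 2→B, 3→A, 4→D.
By Hall's marriage theorem, this means |N(S)| ≥ |S| for every subset S, so no violating subset exists.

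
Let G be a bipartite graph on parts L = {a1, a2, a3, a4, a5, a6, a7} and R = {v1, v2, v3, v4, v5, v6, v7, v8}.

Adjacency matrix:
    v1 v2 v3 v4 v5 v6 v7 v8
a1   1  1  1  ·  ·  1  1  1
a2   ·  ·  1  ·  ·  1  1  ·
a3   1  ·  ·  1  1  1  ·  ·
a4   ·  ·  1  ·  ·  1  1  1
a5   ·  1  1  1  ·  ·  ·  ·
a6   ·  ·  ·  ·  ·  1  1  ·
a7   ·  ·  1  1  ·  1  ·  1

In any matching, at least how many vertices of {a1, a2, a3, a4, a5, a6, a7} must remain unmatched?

For example, pair a1-v2, a2-v3, a3-v1, a4-v8, a5-v4, a6-v7, a7-v6.
All 7 left vertices are matched, so no larger matching exists.
That matches 7 of the 7, leaving 0 unmatched; no matching can do better.

0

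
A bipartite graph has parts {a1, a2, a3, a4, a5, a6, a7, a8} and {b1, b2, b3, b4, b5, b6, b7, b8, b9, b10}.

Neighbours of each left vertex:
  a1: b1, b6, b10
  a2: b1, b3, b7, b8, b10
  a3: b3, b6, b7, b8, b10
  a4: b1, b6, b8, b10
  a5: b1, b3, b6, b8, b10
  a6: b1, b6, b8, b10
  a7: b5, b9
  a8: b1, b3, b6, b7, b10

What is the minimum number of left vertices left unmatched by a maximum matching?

One maximum matching: a1–b10, a2–b1, a3–b7, a4–b6, a5–b3, a6–b8, a7–b5.
The set {a1, a2, a3, a4, a5, a6, a8} has only 6 neighbours ({b1, b10, b3, b6, b7, b8}), so by Hall's theorem at most 7 of the 8 left vertices can be matched.
That matches 7 of the 8, leaving 1 unmatched; no matching can do better.

1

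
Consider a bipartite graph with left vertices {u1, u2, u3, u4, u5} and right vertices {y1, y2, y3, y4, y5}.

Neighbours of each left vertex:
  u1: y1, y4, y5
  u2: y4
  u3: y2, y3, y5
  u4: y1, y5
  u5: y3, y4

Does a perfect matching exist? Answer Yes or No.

Yes

A valid assignment of size 5: u1→y5, u2→y4, u3→y2, u4→y1, u5→y3.
All 5 left vertices are covered.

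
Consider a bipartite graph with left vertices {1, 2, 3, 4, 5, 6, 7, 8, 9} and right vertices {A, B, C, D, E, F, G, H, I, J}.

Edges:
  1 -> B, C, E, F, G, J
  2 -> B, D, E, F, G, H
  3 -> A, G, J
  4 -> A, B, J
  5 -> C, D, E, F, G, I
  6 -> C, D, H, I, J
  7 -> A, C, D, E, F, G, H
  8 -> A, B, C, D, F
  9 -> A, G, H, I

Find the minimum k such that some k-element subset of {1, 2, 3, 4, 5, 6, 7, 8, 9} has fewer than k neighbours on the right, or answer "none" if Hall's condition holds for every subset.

none

A matching saturating every left vertex exists, for instance 1→G, 2→H, 3→J, 4→B, 5→F, 6→D, 7→E, 8→A, 9→I.
By Hall's marriage theorem, this means |N(S)| ≥ |S| for every subset S, so no violating subset exists.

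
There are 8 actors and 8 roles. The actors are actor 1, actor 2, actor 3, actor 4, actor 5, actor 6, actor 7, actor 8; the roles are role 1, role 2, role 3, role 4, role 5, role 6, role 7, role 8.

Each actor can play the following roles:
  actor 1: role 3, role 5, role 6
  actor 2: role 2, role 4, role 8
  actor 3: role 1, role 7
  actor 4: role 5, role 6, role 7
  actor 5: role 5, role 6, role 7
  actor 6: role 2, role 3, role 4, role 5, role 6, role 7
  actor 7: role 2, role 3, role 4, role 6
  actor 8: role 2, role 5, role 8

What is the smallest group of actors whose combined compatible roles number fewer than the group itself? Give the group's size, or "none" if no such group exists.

A matching saturating every actor exists, for instance actor 1→role 3, actor 2→role 2, actor 3→role 1, actor 4→role 6, actor 5→role 5, actor 6→role 7, actor 7→role 4, actor 8→role 8.
By Hall's marriage theorem, this means |N(S)| ≥ |S| for every subset S, so no violating subset exists.

none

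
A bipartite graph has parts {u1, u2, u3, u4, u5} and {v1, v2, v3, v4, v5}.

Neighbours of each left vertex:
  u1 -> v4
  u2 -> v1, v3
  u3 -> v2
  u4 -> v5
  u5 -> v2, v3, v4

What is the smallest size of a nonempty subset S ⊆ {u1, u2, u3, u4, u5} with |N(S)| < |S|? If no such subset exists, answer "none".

A matching saturating every left vertex exists, for instance u1→v4, u2→v1, u3→v2, u4→v5, u5→v3.
By Hall's marriage theorem, this means |N(S)| ≥ |S| for every subset S, so no violating subset exists.

none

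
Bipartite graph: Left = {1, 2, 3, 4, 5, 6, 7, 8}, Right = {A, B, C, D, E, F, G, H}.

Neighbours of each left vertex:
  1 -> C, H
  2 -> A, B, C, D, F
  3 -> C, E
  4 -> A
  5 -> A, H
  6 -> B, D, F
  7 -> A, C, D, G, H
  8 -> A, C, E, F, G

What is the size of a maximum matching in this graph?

8

For example, pair 1→C, 2→F, 3→E, 4→A, 5→H, 6→B, 7→D, 8→G.
This saturates every left vertex, so 8 is the maximum.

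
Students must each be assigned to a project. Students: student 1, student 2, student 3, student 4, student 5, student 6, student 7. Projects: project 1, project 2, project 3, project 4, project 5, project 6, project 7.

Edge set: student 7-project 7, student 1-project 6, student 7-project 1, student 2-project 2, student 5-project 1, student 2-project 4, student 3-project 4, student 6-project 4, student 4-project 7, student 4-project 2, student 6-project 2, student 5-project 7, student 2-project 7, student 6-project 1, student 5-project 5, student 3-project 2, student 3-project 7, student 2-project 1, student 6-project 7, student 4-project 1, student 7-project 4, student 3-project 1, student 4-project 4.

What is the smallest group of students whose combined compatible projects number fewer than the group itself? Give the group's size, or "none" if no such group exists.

Take S = {student 2, student 3, student 4, student 6, student 7}. Its neighbourhood is {project 1, project 2, project 4, project 7}, so |N(S)| = 4 < |S| = 5.
Every subset of size less than 5 has at least as many neighbours as members, so 5 is the minimum.

5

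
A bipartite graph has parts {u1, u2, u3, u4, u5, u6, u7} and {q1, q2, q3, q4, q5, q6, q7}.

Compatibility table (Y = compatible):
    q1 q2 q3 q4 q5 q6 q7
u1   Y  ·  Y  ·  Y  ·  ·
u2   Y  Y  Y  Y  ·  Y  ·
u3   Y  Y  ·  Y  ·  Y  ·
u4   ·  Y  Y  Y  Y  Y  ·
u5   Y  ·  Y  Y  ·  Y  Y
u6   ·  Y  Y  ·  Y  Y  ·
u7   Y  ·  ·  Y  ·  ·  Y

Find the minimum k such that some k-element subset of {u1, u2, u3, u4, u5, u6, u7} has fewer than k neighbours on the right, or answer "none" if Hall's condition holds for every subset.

none

A matching saturating every left vertex exists, for instance u1→q5, u2→q1, u3→q2, u4→q3, u5→q7, u6→q6, u7→q4.
By Hall's marriage theorem, this means |N(S)| ≥ |S| for every subset S, so no violating subset exists.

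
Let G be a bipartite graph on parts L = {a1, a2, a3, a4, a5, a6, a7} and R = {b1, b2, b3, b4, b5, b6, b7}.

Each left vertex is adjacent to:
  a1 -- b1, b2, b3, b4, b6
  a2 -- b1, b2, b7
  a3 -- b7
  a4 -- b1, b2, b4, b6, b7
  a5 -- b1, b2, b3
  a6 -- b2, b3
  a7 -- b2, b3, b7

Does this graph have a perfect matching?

The set {a2, a3, a5, a6, a7} has only 4 neighbours ({b1, b2, b3, b7}), so by Hall's theorem at most 6 of the 7 left vertices can be matched.
Hence no matching covers every left vertex.

No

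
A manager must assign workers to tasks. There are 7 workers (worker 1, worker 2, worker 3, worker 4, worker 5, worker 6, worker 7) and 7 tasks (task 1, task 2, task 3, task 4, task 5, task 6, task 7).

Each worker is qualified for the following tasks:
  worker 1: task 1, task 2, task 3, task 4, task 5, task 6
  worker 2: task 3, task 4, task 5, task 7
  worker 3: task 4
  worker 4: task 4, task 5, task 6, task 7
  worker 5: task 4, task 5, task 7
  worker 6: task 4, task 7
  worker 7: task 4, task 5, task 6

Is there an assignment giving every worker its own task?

The set {worker 3, worker 4, worker 5, worker 6, worker 7} has only 4 neighbours ({task 4, task 5, task 6, task 7}), so by Hall's theorem at most 6 of the 7 workers can be matched.
Hence no matching covers every worker.

No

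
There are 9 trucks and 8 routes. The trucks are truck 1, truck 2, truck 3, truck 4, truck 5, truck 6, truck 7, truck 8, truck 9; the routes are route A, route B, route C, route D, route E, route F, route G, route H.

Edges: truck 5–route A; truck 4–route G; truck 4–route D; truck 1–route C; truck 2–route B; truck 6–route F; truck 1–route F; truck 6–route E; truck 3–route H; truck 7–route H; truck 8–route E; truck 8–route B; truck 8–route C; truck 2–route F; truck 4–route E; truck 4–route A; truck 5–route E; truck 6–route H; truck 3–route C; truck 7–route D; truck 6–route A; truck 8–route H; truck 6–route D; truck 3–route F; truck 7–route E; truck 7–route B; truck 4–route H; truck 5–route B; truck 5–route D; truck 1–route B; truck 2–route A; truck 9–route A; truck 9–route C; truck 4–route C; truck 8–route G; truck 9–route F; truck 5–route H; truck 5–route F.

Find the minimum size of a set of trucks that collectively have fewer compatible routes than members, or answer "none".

Take S = {truck 1, truck 2, truck 3, truck 4, truck 5, truck 6, truck 7, truck 8, truck 9}. Its neighbourhood is {route A, route B, route C, route D, route E, route F, route G, route H}, so |N(S)| = 8 < |S| = 9.
Every subset of size less than 9 has at least as many neighbours as members, so 9 is the minimum.

9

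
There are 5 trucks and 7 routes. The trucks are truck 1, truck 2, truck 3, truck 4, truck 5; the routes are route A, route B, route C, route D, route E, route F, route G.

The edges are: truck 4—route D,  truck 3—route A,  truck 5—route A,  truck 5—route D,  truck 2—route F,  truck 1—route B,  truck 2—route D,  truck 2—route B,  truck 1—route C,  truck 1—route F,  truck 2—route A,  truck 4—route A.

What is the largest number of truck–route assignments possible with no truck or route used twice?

4

A valid assignment of size 4: truck 1→route F, truck 2→route B, truck 3→route A, truck 4→route D.
The set {truck 3, truck 4, truck 5} has only 2 neighbours ({route A, route D}), so by Hall's theorem at most 4 of the 5 trucks can be matched.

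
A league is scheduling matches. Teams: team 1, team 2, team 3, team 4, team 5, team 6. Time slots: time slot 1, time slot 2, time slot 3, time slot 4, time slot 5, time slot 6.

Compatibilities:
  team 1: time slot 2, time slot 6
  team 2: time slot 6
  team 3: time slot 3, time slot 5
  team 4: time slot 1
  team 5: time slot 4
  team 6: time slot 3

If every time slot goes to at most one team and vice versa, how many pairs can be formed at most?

6

One maximum matching: team 1→time slot 2, team 2→time slot 6, team 3→time slot 5, team 4→time slot 1, team 5→time slot 4, team 6→time slot 3.
This saturates every team, so 6 is the maximum.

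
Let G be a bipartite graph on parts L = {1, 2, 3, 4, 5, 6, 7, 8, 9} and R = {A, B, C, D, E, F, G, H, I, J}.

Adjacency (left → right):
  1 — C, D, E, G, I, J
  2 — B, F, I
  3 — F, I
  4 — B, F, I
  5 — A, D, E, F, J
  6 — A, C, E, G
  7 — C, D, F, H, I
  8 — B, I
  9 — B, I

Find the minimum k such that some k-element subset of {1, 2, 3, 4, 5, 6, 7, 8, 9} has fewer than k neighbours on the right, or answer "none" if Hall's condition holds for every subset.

4

Take S = {2, 3, 4, 8}. Its neighbourhood is {B, F, I}, so |N(S)| = 3 < |S| = 4.
Every subset of size less than 4 has at least as many neighbours as members, so 4 is the minimum.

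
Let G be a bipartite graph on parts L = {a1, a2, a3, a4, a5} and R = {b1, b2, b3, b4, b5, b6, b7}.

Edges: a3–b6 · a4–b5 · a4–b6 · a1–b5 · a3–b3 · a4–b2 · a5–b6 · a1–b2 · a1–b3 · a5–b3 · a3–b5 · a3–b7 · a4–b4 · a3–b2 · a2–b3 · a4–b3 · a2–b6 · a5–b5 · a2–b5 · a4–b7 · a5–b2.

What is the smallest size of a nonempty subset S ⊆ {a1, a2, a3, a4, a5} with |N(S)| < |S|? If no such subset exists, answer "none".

A matching saturating every left vertex exists, for instance a1→b2, a2→b6, a3→b5, a4→b7, a5→b3.
By Hall's marriage theorem, this means |N(S)| ≥ |S| for every subset S, so no violating subset exists.

none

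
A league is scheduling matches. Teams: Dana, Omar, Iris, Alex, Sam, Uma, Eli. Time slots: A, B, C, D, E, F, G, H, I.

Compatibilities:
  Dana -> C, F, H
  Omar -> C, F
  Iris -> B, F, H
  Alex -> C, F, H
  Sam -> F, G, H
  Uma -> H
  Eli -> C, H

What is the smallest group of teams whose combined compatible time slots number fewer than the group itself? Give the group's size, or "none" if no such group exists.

4

Take S = {Dana, Omar, Alex, Uma}. Its neighbourhood is {C, F, H}, so |N(S)| = 3 < |S| = 4.
Every subset of size less than 4 has at least as many neighbours as members, so 4 is the minimum.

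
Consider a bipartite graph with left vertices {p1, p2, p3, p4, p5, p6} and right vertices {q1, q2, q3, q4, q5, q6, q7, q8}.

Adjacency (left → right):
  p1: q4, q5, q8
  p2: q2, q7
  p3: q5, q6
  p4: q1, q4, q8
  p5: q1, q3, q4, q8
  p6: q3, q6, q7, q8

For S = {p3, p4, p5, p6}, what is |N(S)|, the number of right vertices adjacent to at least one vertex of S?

7

The union of neighbours of {p3, p4, p5, p6} is {q1, q3, q4, q5, q6, q7, q8}, which has 7 elements.
Since |N(S)| = 7 ≥ |S| = 4, Hall's condition holds for this subset.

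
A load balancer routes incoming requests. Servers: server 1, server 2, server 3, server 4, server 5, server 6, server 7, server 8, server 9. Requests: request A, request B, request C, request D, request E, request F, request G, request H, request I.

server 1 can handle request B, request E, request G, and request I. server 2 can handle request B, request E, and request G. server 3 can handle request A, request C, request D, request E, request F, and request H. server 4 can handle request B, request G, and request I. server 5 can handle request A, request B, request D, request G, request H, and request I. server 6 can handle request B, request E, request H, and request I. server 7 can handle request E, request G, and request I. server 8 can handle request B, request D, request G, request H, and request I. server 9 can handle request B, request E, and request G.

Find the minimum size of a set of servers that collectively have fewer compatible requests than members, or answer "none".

5

Take S = {server 1, server 2, server 4, server 7, server 9}. Its neighbourhood is {request B, request E, request G, request I}, so |N(S)| = 4 < |S| = 5.
Every subset of size less than 5 has at least as many neighbours as members, so 5 is the minimum.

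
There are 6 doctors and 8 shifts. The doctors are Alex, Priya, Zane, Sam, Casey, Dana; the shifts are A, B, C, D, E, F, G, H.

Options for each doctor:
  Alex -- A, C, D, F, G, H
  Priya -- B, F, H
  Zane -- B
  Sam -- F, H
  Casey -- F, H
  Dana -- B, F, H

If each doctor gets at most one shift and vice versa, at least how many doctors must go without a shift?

For example, pair Alex-G, Priya-H, Zane-B, Sam-F.
The set {Priya, Zane, Sam, Casey, Dana} has only 3 neighbours ({B, F, H}), so by Hall's theorem at most 4 of the 6 doctors can be matched.
That matches 4 of the 6, leaving 2 unmatched; no matching can do better.

2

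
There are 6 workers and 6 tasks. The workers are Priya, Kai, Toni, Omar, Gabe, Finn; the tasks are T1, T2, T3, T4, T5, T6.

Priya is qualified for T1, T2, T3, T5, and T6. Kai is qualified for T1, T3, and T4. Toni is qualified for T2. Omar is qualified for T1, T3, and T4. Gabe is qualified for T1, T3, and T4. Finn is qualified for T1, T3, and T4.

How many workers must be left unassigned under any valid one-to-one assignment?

1

For example, pair Priya→T5, Kai→T3, Toni→T2, Omar→T1, Gabe→T4.
The set {Kai, Omar, Gabe, Finn} has only 3 neighbours ({T1, T3, T4}), so by Hall's theorem at most 5 of the 6 workers can be matched.
That matches 5 of the 6, leaving 1 unmatched; no matching can do better.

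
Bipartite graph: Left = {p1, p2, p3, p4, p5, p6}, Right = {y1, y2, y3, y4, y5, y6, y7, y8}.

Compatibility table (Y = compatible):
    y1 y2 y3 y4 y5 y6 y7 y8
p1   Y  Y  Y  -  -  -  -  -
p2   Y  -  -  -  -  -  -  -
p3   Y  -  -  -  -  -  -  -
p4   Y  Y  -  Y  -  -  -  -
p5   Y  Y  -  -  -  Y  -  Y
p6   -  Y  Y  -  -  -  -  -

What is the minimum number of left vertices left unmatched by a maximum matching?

1

For example, pair p1-y2, p2-y1, p4-y4, p5-y6, p6-y3.
The set {p2, p3} has only 1 neighbour ({y1}), so by Hall's theorem at most 5 of the 6 left vertices can be matched.
That matches 5 of the 6, leaving 1 unmatched; no matching can do better.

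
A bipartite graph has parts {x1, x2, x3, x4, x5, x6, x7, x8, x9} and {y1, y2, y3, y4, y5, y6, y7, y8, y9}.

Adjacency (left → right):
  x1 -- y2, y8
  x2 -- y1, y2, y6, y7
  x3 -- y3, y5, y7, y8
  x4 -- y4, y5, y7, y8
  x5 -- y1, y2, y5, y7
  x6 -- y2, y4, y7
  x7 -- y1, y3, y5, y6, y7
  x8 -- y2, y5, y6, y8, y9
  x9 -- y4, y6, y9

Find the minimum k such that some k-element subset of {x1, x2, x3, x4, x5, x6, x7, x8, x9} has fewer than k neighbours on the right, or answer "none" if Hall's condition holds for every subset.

none

A matching saturating every left vertex exists, for instance x1→y8, x2→y1, x3→y3, x4→y7, x5→y5, x6→y2, x7→y6, x8→y9, x9→y4.
By Hall's marriage theorem, this means |N(S)| ≥ |S| for every subset S, so no violating subset exists.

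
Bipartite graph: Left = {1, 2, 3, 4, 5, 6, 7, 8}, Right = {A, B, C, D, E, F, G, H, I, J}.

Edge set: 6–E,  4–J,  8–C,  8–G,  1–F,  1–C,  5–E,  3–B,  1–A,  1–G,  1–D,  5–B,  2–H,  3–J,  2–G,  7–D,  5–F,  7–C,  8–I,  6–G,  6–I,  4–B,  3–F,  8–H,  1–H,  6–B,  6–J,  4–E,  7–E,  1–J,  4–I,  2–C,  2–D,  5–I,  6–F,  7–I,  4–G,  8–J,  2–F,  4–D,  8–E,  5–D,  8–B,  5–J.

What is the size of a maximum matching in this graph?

A valid assignment of size 8: 1→A, 2→H, 3→F, 4→B, 5→E, 6→G, 7→C, 8→J.
All 8 left vertices are matched, so no larger matching exists.

8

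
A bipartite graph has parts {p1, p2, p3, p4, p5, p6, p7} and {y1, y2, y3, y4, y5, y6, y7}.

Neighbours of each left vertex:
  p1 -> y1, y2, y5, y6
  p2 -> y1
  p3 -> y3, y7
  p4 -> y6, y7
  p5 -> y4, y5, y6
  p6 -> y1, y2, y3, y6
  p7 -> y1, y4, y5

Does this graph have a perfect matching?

One maximum matching: p1→y2, p2→y1, p3→y7, p4→y6, p5→y5, p6→y3, p7→y4.
All 7 left vertices are covered.

Yes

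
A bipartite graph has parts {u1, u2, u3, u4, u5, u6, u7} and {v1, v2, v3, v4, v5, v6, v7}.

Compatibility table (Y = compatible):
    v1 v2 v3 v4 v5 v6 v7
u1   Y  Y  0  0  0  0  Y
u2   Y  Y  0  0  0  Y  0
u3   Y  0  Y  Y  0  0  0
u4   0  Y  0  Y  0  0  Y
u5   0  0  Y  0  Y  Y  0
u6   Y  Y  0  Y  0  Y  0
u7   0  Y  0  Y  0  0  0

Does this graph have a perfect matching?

Yes

For example, pair u1-v7, u2-v6, u3-v3, u4-v4, u5-v5, u6-v1, u7-v2.
Every left vertex is matched, so this is a perfect matching.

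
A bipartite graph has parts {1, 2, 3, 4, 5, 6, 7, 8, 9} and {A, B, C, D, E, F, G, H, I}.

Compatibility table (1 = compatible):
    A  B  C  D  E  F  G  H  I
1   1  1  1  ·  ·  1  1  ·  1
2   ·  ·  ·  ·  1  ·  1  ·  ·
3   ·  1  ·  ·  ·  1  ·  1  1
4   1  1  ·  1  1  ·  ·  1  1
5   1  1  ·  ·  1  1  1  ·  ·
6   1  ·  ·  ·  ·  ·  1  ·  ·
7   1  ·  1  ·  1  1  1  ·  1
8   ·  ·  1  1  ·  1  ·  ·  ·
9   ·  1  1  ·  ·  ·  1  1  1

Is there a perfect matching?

Yes

A valid assignment of size 9: 1–B, 2–E, 3–H, 4–D, 5–F, 6–A, 7–I, 8–C, 9–G.
Every left vertex is matched, so this is a perfect matching.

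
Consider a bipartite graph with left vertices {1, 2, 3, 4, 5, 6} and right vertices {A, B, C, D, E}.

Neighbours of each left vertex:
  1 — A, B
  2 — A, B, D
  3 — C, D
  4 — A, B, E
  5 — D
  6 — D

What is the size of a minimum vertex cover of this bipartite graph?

5

{1, 2, 3, 4, D} is a vertex cover of size 5: every edge has an endpoint in this set.
No smaller cover exists because 1–A, 2–B, 3–C, 4–E, 5–D is a matching of size 5, and a cover must include an endpoint of each of these disjoint edges (König's theorem).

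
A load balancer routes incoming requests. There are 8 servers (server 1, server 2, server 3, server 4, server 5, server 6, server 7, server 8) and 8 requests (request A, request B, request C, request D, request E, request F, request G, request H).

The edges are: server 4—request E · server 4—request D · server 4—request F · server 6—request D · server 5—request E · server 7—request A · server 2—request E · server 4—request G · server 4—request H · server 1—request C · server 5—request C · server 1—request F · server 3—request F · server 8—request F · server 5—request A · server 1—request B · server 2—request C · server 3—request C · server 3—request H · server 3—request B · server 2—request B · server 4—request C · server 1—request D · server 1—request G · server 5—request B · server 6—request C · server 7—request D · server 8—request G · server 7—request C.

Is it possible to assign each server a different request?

One maximum matching: server 1-request G, server 2-request C, server 3-request H, server 4-request E, server 5-request B, server 6-request D, server 7-request A, server 8-request F.
All 8 servers are covered.

Yes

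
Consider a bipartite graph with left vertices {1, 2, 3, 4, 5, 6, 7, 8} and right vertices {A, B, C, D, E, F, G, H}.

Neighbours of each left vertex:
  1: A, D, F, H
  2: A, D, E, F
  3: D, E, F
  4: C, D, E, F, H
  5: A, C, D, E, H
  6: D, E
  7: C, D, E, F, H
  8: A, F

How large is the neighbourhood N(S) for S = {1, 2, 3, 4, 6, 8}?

The union of neighbours of {1, 2, 3, 4, 6, 8} is {A, C, D, E, F, H}, which has 6 elements.
Since |N(S)| = 6 ≥ |S| = 6, Hall's condition holds for this subset.

6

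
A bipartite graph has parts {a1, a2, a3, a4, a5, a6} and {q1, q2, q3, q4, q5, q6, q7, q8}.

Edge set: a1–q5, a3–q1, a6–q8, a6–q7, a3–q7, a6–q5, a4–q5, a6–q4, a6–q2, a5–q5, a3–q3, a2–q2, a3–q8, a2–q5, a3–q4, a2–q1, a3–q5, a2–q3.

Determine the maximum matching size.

One maximum matching: a1–q5, a2–q2, a3–q7, a6–q4.
The set {a1, a4, a5} has only 1 neighbour ({q5}), so by Hall's theorem at most 4 of the 6 left vertices can be matched.

4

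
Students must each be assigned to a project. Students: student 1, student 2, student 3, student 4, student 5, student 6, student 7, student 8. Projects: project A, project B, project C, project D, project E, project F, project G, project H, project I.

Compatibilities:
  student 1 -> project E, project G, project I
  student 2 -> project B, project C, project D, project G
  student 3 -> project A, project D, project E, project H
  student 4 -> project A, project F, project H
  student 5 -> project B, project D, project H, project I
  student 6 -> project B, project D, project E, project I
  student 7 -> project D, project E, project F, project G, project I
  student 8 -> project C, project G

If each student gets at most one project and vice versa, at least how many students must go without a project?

0

A valid assignment of size 8: student 1–project I, student 2–project G, student 3–project E, student 4–project A, student 5–project H, student 6–project B, student 7–project F, student 8–project C.
This saturates every student, so 8 is the maximum.
That matches 8 of the 8, leaving 0 unmatched; no matching can do better.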